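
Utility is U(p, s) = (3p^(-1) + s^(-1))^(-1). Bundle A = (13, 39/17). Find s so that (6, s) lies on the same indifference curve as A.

s = 6

U depends on (p, s) only through S = 3p^(-1) + s^(-1), so equal utility means equal S. At (13, 39/17): S = 2/3.
With p = 6: 3·6^(-1) = 0.5, so s^(-1) = 2/3 − 0.5 = 1/6.
Hence s = 1/(1/6) = 6.
Check: U(6, 6) = 1.5.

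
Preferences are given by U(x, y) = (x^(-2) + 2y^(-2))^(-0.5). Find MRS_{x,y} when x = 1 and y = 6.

MRS = 108

For CES with ρ = -2, MRS = (1/2)·(y/x)^3.
At (1, 6): MRS = 108.
That is, one extra unit of x is worth 108 units of y at the margin.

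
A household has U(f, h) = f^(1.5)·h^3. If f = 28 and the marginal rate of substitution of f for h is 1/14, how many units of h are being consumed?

h = 4

MU_f = 1.5·√f·h^3 and MU_h = 3·f^(1.5)·h^2.
MRS = MU_f/MU_h = (0.5)·h/f.
Substitute f = 28: MRS = h/56. Setting h/56 = 1/14 gives h = (1/14)·56 = 4.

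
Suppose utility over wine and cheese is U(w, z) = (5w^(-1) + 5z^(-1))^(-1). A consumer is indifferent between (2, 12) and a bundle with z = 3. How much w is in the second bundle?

w = 4

U depends on (w, z) only through S = 5w^(-1) + 5z^(-1), so equal utility means equal S. At (2, 12): S = 35/12.
With z = 3: 5·3^(-1) = 5/3, so 5w^(-1) = 35/12 − 5/3 = 1.25, i.e. w^(-1) = 0.25.
Hence w = 1/0.25 = 4.
Check: U(4, 3) = 0.3429.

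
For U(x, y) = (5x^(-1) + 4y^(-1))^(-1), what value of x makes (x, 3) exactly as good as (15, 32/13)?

U depends on (x, y) only through S = 5x^(-1) + 4y^(-1), so equal utility means equal S. At (15, 32/13): S = 47/24.
With y = 3: 4·3^(-1) = 4/3, so 5x^(-1) = 47/24 − 4/3 = 0.625, i.e. x^(-1) = 0.125.
Hence x = 1/0.125 = 8.
Check: U(8, 3) = 0.5106.

x = 8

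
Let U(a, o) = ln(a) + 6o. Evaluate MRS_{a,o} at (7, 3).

MRS = 1/42

MU_a = 1/a, MU_o = 6.
MRS = 1/a ÷ 6.
At (7, 3): MRS = 1/42.
The indifference curve has slope −1/42 at this bundle.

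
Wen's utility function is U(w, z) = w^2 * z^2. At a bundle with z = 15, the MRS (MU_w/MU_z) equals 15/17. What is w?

MU_w = 2·w·z^2 and MU_z = 2·w^2·z.
MRS = MU_w/MU_z = z/w.
Substitute z = 15: MRS = 15/w. Setting 15/w = 15/17 gives w = 15/(15/17) = 17.

w = 17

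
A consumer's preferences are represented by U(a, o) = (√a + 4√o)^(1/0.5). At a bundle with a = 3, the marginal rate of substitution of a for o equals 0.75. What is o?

o = 27

For CES with ρ = 0.5, MRS = (1/4)·√(o/a).
Setting (1/4)·√(o/3) = 0.75 gives √(o/3) = 3, so o/3 = 9 and o = 27.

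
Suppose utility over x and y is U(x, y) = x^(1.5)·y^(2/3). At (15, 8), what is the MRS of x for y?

MU_x = 1.5·√x·y^(2/3) and MU_y = 2/3·x^(1.5)·y^(-1/3).
MRS = MU_x/MU_y = (2.25)·y/x.
At (15, 8): MRS = 1.2.
That is, one extra unit of x is worth 1.2 units of y at the margin.

MRS = 1.2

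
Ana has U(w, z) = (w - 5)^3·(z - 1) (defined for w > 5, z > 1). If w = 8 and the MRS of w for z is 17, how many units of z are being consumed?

MU_w = 3·(w−5)^2·(z−1), MU_z = (w−5)^3.
MRS = (3/1)·(z−1)/(w−5).
Substitute w = 8: MRS = (z − 1)/1. Setting this equal to 17 gives z − 1 = 17·1 = 17, so z = 18.

z = 18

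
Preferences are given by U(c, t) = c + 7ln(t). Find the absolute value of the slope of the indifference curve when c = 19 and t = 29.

MU_c = 1, MU_t = 7/t.
MRS = 1 ÷ (7/t).
At (19, 29): MRS = 29/7.
The indifference curve has slope −29/7 at this bundle.

MRS = 29/7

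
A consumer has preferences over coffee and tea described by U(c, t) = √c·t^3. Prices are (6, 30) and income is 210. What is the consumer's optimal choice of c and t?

c* = 5, t* = 6

MU_c = 0.5·c^(-0.5)·t^3 and MU_t = 3·√c·t^2.
MRS = MU_c/MU_t = (1/6)·t/c.
Tangency: set MRS = p_c/p_t = 6/30 = 0.2.
So (1/6)·t/c = 0.2, i.e. t = 1.2·c.
Substitute into the budget 6·c + 30·t = 210: 42·c = 210, so c* = 5.
Then t* = 1.2·5 = 6.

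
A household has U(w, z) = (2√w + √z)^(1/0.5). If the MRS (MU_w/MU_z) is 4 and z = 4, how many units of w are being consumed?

For CES with ρ = 0.5, MRS = (2/1)·√(z/w).
Setting (2/1)·√(4/w) = 4 gives √(4/w) = 2, so 4/w = 4 and w = 1.

w = 1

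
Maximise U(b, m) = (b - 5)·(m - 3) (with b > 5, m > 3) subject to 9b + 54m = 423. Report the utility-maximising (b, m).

MU_b = (m−3), MU_m = (b−5).
MRS = (m−3)/(b−5).
Tangency: set MRS = p_b/p_m = 9/54 = 1/6.
So (m − 3)/(b − 5) = 1/6, i.e. (m − 3) = (1/6)·(b − 5).
Rewrite the budget in excess-of-subsistence terms: 9·(b − 5) + 54·(m − 3) = 423 − 9·5 − 54·3 = 216.
Substituting, 18·(b − 5) = 216, so b − 5 = 12 and b* = 17.
Then m − 3 = (1/6)·12 = 2, so m* = 5.

b* = 17, m* = 5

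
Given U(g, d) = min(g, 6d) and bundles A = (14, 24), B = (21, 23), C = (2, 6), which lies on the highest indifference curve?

Evaluate utility at each bundle:
U(A) = 14.
U(B) = 21.
U(C) = 2.
Highest utility is B, so B ≻ A ≻ C.

Bundle B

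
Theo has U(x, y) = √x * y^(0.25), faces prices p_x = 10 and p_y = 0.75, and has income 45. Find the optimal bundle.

MU_x = 0.5·x^(-0.5)·y^(0.25) and MU_y = 0.25·√x·y^(-0.75).
MRS = MU_x/MU_y = (2)·y/x.
Tangency: set MRS = p_x/p_y = 10/0.75 = 40/3.
So (2)·y/x = 40/3, i.e. y = (20/3)·x.
Substitute into the budget 10·x + 0.75·y = 45: 15·x = 45, so x* = 3.
Then y* = (20/3)·3 = 20.

x* = 3, y* = 20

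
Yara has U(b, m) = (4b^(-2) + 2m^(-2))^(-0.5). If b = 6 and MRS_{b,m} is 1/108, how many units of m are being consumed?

For CES with ρ = -2, MRS = (4/2)·(m/b)^3.
Setting (4/2)·(m/6)^3 = 1/108 gives (m/6)^3 = 1/216, so m/6 = 1/6 and m = 1.

m = 1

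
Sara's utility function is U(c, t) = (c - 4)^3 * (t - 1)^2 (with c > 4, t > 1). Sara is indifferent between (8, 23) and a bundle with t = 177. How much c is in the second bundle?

U(8, 23) = 30976.
Set U(c, 177) = 30976 and solve.
With t = 177: (177 − 1)^2 = 30976, so (c − 4)^3 = 30976/30976 = 1.
Taking the cube root (with c > 4): c − 4 = 1, so c = 5.
Check: U(5, 177) = 30976.

c = 5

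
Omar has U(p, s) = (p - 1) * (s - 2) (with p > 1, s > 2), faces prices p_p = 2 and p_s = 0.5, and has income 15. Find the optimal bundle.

MU_p = (s−2), MU_s = (p−1).
MRS = (s−2)/(p−1).
Tangency: set MRS = p_p/p_s = 2/0.5 = 4.
So (s − 2)/(p − 1) = 4, i.e. (s − 2) = 4·(p − 1).
Rewrite the budget in excess-of-subsistence terms: 2·(p − 1) + 0.5·(s − 2) = 15 − 2·1 − 0.5·2 = 12.
Substituting, 4·(p − 1) = 12, so p − 1 = 3 and p* = 4.
Then s − 2 = 4·3 = 12, so s* = 14.

p* = 4, s* = 14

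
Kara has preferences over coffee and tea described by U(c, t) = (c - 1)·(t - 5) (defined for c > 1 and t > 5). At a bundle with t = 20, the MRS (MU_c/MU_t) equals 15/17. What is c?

MU_c = (t−5), MU_t = (c−1).
MRS = (t−5)/(c−1).
Substitute t = 20: MRS = 15/(c − 1). Setting this equal to 15/17 gives c − 1 = 15/(15/17) = 17, so c = 18.

c = 18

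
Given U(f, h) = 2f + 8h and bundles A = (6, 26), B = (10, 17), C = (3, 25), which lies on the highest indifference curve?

Evaluate utility at each bundle:
U(A) = 220.
U(B) = 156.
U(C) = 206.
Highest utility is A, so A ≻ C ≻ B.

Bundle A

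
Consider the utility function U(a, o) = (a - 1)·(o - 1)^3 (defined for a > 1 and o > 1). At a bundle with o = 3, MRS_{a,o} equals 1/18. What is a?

a = 13

MU_a = (o−1)^3, MU_o = 3·(a−1)·(o−1)^2.
MRS = (1/3)·(o−1)/(a−1).
Substitute o = 3: MRS = (2/3)/(a − 1). Setting this equal to 1/18 gives a − 1 = (2/3)/(1/18) = 12, so a = 13.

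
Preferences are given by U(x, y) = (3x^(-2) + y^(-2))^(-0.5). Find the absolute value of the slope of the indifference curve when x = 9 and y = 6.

MRS = 8/9

For CES with ρ = -2, MRS = (3/1)·(y/x)^3.
At (9, 6): MRS = 8/9.
The indifference curve has slope −8/9 at this bundle.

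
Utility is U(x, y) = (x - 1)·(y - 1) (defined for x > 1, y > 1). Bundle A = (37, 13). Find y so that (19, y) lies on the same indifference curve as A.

y = 25

U(37, 13) = 432.
Set U(19, y) = 432 and solve.
With x = 19: (19 − 1) = 18, so (y − 1) = 432/18 = 24.
So y = 1 + 24 = 25.
Check: U(19, 25) = 432.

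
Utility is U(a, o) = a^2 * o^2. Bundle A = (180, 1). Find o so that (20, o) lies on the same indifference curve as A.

o = 9

U(180, 1) = 32400.
Set U(20, o) = 32400 and solve.
With a = 20: 20^2 = 400, so o^2 = 32400/400 = 81; taking the square root, o = 9.
Check: U(20, 9) = 32400.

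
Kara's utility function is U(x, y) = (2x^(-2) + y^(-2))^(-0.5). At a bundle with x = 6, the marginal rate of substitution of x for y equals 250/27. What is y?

y = 10

For CES with ρ = -2, MRS = (2/1)·(y/x)^3.
Setting (2/1)·(y/6)^3 = 250/27 gives (y/6)^3 = 125/27, so y/6 = 5/3 and y = 10.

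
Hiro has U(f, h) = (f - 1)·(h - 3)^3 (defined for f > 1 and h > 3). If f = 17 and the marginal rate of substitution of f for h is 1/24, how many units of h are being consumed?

h = 5

MU_f = (h−3)^3, MU_h = 3·(f−1)·(h−3)^2.
MRS = (1/3)·(h−3)/(f−1).
Substitute f = 17: MRS = (h − 3)/48. Setting this equal to 1/24 gives h − 3 = (1/24)·48 = 2, so h = 5.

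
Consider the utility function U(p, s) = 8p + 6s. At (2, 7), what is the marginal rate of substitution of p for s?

MU_p = 8, MU_s = 6, so MRS = 8/6 = 4/3 at every bundle.
At (2, 7): MRS = 4/3.
The indifference curve has slope −4/3 at this bundle.

MRS = 4/3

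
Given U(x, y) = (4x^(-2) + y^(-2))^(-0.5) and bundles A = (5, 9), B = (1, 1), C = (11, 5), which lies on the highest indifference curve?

Evaluate utility at each bundle:
U(A) = 2.409.
U(B) = 0.447.
U(C) = 3.700.
Highest utility is C, so C ≻ A ≻ B.

Bundle C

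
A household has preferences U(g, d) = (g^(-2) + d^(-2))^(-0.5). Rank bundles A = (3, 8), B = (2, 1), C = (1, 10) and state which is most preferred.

Evaluate utility at each bundle:
U(A) = 2.809.
U(B) = 0.894.
U(C) = 0.995.
Highest utility is A, so A ≻ C ≻ B.

Bundle A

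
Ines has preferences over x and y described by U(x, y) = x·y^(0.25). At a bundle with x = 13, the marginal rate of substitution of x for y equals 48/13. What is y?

MU_x = y^(0.25) and MU_y = 0.25·x·y^(-0.75).
MRS = MU_x/MU_y = (4)·y/x.
Substitute x = 13: MRS = y/3.25. Setting y/3.25 = 48/13 gives y = (48/13)·3.25 = 12.

y = 12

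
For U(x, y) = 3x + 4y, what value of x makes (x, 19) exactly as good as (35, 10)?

U(35, 10) = 145.
Set U(x, 19) = 145 and solve.
3x + 4·19 = 145 ⇒ 3x = 69 ⇒ x = 23.
Check: U(23, 19) = 145.

x = 23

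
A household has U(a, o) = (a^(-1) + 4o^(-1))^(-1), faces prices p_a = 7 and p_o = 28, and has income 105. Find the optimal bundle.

For CES with ρ = -1, MRS = (1/4)·(o/a)^2.
Tangency: set MRS = p_a/p_o = 7/28 = 0.25.
So (o/a)^2 = 1; taking the square root, o/a = 1, i.e. o = a.
Substitute into the budget 7·a + 28·o = 105: 35·a = 105, so a* = 3 and o* = 3.

a* = 3, o* = 3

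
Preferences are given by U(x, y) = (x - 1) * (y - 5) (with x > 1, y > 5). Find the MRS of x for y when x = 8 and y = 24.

MU_x = (y−5), MU_y = (x−1).
MRS = (y−5)/(x−1).
At (8, 24): MRS = 19/7.
The indifference curve has slope −19/7 at this bundle.

MRS = 19/7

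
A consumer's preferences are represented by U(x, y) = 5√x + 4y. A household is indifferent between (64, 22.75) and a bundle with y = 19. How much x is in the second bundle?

U(64, 22.75) = 131.
Set U(x, 19) = 131 and solve.
With y = 19: 5√x = 131 − 4·19 = 55, so √x = 11 and x = 121.
Check: U(121, 19) = 131.

x = 121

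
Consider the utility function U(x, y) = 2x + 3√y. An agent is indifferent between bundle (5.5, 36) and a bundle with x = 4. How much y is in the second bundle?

y = 49

U(5.5, 36) = 29.
Set U(4, y) = 29 and solve.
With x = 4: 3√y = 29 − 2·4 = 21, so √y = 7 and y = 49.
Check: U(4, 49) = 29.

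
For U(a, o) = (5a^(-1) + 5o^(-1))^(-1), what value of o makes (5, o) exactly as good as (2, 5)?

U depends on (a, o) only through S = 5a^(-1) + 5o^(-1), so equal utility means equal S. At (2, 5): S = 3.5.
With a = 5: 5·5^(-1) = 1, so 5o^(-1) = 3.5 − 1 = 2.5, i.e. o^(-1) = 0.5.
Hence o = 1/0.5 = 2.
Check: U(5, 2) = 0.2857.

o = 2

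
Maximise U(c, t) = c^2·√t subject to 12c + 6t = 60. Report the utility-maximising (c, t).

MU_c = 2·c·√t and MU_t = 0.5·c^2·t^(-0.5).
MRS = MU_c/MU_t = (4)·t/c.
Tangency: set MRS = p_c/p_t = 12/6 = 2.
So (4)·t/c = 2, i.e. t = 0.5·c.
Substitute into the budget 12·c + 6·t = 60: 15·c = 60, so c* = 4.
Then t* = 0.5·4 = 2.

c* = 4, t* = 2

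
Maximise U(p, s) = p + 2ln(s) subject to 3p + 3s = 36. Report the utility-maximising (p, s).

p* = 10, s* = 2

MU_p = 1, MU_s = 2/s.
MRS = 1 ÷ (2/s).
Tangency: set MRS = p_p/p_s = 3/3 = 1.
MRS depends only on s: 0.5·s = 1 ⇒ s* = 1/0.5 = 2.
From the budget, 3·p = 36 − 3·2 = 30, so p* = 10.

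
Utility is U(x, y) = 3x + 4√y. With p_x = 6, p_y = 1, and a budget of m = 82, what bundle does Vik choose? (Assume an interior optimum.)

MU_x = 3, MU_y = 4/(2√y).
MRS = 3 ÷ (4/(2√y)).
Tangency: set MRS = p_x/p_y = 6/1 = 6.
MRS depends only on y: 1.5·√y = 6 ⇒ √y = 6/1.5 = 4 ⇒ y* = 16.
From the budget, 6·x = 82 − 1·16 = 66, so x* = 11.

x* = 11, y* = 16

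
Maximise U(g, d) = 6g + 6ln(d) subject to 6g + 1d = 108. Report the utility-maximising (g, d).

MU_g = 6, MU_d = 6/d.
MRS = 6 ÷ (6/d).
Tangency: set MRS = p_g/p_d = 6/1 = 6.
MRS depends only on d: d = 6 ⇒ d* = 6.
From the budget, 6·g = 108 − 1·6 = 102, so g* = 17.

g* = 17, d* = 6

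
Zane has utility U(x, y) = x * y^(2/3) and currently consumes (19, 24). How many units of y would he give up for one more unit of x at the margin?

MRS = 36/19

MU_x = y^(2/3) and MU_y = 2/3·x·y^(-1/3).
MRS = MU_x/MU_y = (1.5)·y/x.
At (19, 24): MRS = 36/19.
That is, one extra unit of x is worth 36/19 units of y at the margin.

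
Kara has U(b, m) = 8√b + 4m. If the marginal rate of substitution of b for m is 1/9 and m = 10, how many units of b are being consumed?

b = 81

MU_b = 8/(2√b), MU_m = 4.
MRS = 8/(2√b) ÷ 4.
MRS depends only on b: 1/√b = 1/9 ⇒ √b = 1/(1/9) = 9 ⇒ b = 81.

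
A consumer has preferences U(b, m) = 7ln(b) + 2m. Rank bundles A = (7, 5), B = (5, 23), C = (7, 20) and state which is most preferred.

Bundle B

Evaluate utility at each bundle:
U(A) = 23.621.
U(B) = 57.266.
U(C) = 53.621.
Highest utility is B, so B ≻ C ≻ A.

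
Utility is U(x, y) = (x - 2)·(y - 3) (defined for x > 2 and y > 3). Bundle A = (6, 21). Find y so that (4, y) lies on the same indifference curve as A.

y = 39

U(6, 21) = 72.
Set U(4, y) = 72 and solve.
With x = 4: (4 − 2) = 2, so (y − 3) = 72/2 = 36.
So y = 3 + 36 = 39.
Check: U(4, 39) = 72.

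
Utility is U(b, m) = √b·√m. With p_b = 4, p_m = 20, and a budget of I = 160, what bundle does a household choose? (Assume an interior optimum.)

b* = 20, m* = 4

MU_b = 0.5·b^(-0.5)·√m and MU_m = 0.5·√b·m^(-0.5).
MRS = MU_b/MU_m = m/b.
Tangency: set MRS = p_b/p_m = 4/20 = 0.2.
So m/b = 0.2, i.e. m = 0.2·b.
Substitute into the budget 4·b + 20·m = 160: 8·b = 160, so b* = 20.
Then m* = 0.2·20 = 4.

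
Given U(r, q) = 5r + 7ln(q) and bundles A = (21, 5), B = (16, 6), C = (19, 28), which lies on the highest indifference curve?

Evaluate utility at each bundle:
U(A) = 116.266.
U(B) = 92.542.
U(C) = 118.325.
Highest utility is C, so C ≻ A ≻ B.

Bundle C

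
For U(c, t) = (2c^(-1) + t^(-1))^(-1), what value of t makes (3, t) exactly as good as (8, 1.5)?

t = 4

U depends on (c, t) only through S = 2c^(-1) + t^(-1), so equal utility means equal S. At (8, 1.5): S = 11/12.
With c = 3: 2·3^(-1) = 2/3, so t^(-1) = 11/12 − 2/3 = 0.25.
Hence t = 1/0.25 = 4.
Check: U(3, 4) = 1.0909.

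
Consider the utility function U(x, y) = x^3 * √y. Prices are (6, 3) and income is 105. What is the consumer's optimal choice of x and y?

MU_x = 3·x^2·√y and MU_y = 0.5·x^3·y^(-0.5).
MRS = MU_x/MU_y = (6)·y/x.
Tangency: set MRS = p_x/p_y = 6/3 = 2.
So (6)·y/x = 2, i.e. y = (1/3)·x.
Substitute into the budget 6·x + 3·y = 105: 7·x = 105, so x* = 15.
Then y* = (1/3)·15 = 5.

x* = 15, y* = 5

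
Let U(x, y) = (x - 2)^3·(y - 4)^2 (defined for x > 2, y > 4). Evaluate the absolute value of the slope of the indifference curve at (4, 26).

MRS = 16.5

MU_x = 3·(x−2)^2·(y−4)^2, MU_y = 2·(x−2)^3·(y−4).
MRS = (3/2)·(y−4)/(x−2).
At (4, 26): MRS = 16.5.
That is, one extra unit of x is worth 16.5 units of y at the margin.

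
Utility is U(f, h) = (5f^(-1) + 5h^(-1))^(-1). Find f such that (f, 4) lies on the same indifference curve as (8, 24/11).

U depends on (f, h) only through S = 5f^(-1) + 5h^(-1), so equal utility means equal S. At (8, 24/11): S = 35/12.
With h = 4: 5·4^(-1) = 1.25, so 5f^(-1) = 35/12 − 1.25 = 5/3, i.e. f^(-1) = 1/3.
Hence f = 1/(1/3) = 3.
Check: U(3, 4) = 0.3429.

f = 3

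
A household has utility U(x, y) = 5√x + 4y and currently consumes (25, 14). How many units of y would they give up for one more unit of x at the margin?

MU_x = 5/(2√x), MU_y = 4.
MRS = 5/(2√x) ÷ 4.
At (25, 14): MRS = 0.125.
That is, one extra unit of x is worth 0.125 units of y at the margin.

MRS = 0.125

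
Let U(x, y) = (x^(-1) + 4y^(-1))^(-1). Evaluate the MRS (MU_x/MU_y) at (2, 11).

MRS = 121/16

For CES with ρ = -1, MRS = (1/4)·(y/x)^2.
At (2, 11): MRS = 121/16.
That is, one extra unit of x is worth 121/16 units of y at the margin.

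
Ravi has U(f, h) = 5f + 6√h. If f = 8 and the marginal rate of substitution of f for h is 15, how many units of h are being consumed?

MU_f = 5, MU_h = 6/(2√h).
MRS = 5 ÷ (6/(2√h)).
MRS depends only on h: (5/3)·√h = 15 ⇒ √h = 15/(5/3) = 9 ⇒ h = 81.

h = 81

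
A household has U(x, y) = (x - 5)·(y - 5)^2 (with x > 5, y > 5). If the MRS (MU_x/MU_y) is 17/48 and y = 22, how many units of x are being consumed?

x = 29

MU_x = (y−5)^2, MU_y = 2·(x−5)·(y−5).
MRS = (1/2)·(y−5)/(x−5).
Substitute y = 22: MRS = 8.5/(x − 5). Setting this equal to 17/48 gives x − 5 = 8.5/(17/48) = 24, so x = 29.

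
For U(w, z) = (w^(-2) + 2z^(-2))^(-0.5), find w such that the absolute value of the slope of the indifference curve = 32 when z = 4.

For CES with ρ = -2, MRS = (1/2)·(z/w)^3.
Setting (1/2)·(4/w)^3 = 32 gives (4/w)^3 = 64, so 4/w = 4 and w = 1.

w = 1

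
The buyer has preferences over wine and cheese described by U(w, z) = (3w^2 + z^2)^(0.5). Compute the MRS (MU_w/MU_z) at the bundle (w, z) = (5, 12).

MRS = 1.25

For CES with ρ = 2, MRS = (3/1)·(z/w)^(-1).
At (5, 12): MRS = 1.25.
So at (5, 12) the consumer would give up 1.25 units of z for one more unit of w.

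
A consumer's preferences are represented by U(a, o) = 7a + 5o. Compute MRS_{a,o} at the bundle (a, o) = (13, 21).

MRS = 1.4

MU_a = 7, MU_o = 5, so MRS = 7/5 = 1.4 at every bundle.
At (13, 21): MRS = 1.4.
The indifference curve has slope −1.4 at this bundle.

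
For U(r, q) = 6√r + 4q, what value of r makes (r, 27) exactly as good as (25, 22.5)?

r = 4

U(25, 22.5) = 120.
Set U(r, 27) = 120 and solve.
With q = 27: 6√r = 120 − 4·27 = 12, so √r = 2 and r = 4.
Check: U(4, 27) = 120.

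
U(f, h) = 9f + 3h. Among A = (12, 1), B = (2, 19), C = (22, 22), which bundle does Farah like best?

Bundle C

Evaluate utility at each bundle:
U(A) = 111.
U(B) = 75.
U(C) = 264.
Highest utility is C, so C ≻ A ≻ B.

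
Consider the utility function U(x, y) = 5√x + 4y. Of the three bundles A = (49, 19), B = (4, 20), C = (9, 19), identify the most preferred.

Evaluate utility at each bundle:
U(A) = 111.000.
U(B) = 90.000.
U(C) = 91.000.
Highest utility is A, so A ≻ C ≻ B.

Bundle A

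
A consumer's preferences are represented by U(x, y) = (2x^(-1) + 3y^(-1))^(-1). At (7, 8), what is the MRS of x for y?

MRS = 128/147

For CES with ρ = -1, MRS = (2/3)·(y/x)^2.
At (7, 8): MRS = 128/147.
That is, one extra unit of x is worth 128/147 units of y at the margin.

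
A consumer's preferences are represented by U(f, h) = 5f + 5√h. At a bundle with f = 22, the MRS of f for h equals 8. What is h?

h = 16

MU_f = 5, MU_h = 5/(2√h).
MRS = 5 ÷ (5/(2√h)).
MRS depends only on h: 2·√h = 8 ⇒ √h = 8/2 = 4 ⇒ h = 16.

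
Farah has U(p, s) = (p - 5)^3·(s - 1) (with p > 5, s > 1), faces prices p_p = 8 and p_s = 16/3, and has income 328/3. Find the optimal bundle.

p* = 11, s* = 4

MU_p = 3·(p−5)^2·(s−1), MU_s = (p−5)^3.
MRS = (3/1)·(s−1)/(p−5).
Tangency: set MRS = p_p/p_s = 8/(16/3) = 1.5.
So (3/1)·(s − 1)/(p − 5) = 1.5, i.e. (s − 1) = 0.5·(p − 5).
Rewrite the budget in excess-of-subsistence terms: 8·(p − 5) + (16/3)·(s − 1) = 328/3 − 8·5 − (16/3)·1 = 64.
Substituting, (32/3)·(p − 5) = 64, so p − 5 = 6 and p* = 11.
Then s − 1 = 0.5·6 = 3, so s* = 4.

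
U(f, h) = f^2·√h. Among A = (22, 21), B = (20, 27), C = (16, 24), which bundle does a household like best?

Bundle A

Evaluate utility at each bundle:
U(A) = 2217.967.
U(B) = 2078.461.
U(C) = 1254.139.
Highest utility is A, so A ≻ B ≻ C.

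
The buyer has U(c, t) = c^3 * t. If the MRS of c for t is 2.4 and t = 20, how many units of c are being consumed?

c = 25

MU_c = 3·c^2·t and MU_t = c^3.
MRS = MU_c/MU_t = (3/1)·t/c.
Substitute t = 20: MRS = 60/c. Setting 60/c = 2.4 gives c = 60/2.4 = 25.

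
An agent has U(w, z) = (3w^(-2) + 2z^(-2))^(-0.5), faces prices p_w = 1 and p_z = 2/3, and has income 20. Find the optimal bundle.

w* = 12, z* = 12

For CES with ρ = -2, MRS = (3/2)·(z/w)^3.
Tangency: set MRS = p_w/p_z = 1/(2/3) = 1.5.
So (z/w)^3 = 1; taking the cube root, z/w = 1, i.e. z = w.
Substitute into the budget 1·w + (2/3)·z = 20: (5/3)·w = 20, so w* = 12 and z* = 12.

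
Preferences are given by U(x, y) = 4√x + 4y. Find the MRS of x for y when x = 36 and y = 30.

MRS = 1/12

MU_x = 4/(2√x), MU_y = 4.
MRS = 4/(2√x) ÷ 4.
At (36, 30): MRS = 1/12.
So at (36, 30) the consumer would give up 1/12 units of y for one more unit of x.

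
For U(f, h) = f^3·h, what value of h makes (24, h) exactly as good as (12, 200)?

U(12, 200) = 345600.
Set U(24, h) = 345600 and solve.
With f = 24: 24^3 = 13824, so h = 345600/13824 = 25.
Check: U(24, 25) = 345600.

h = 25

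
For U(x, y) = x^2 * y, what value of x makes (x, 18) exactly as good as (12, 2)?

x = 4

U(12, 2) = 288.
Set U(x, 18) = 288 and solve.
With y = 18: x^2 = 288/18 = 16; taking the square root, x = 4.
Check: U(4, 18) = 288.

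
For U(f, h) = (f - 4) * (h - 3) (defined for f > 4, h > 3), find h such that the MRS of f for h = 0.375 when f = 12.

h = 6

MU_f = (h−3), MU_h = (f−4).
MRS = (h−3)/(f−4).
Substitute f = 12: MRS = (h − 3)/8. Setting this equal to 0.375 gives h − 3 = 0.375·8 = 3, so h = 6.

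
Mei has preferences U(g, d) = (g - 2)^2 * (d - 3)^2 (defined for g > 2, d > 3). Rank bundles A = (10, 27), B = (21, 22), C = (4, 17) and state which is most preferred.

Evaluate utility at each bundle:
U(A) = 36864.
U(B) = 130321.
U(C) = 784.
Highest utility is B, so B ≻ A ≻ C.

Bundle B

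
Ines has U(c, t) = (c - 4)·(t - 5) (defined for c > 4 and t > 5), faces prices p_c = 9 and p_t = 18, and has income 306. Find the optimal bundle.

c* = 14, t* = 10

MU_c = (t−5), MU_t = (c−4).
MRS = (t−5)/(c−4).
Tangency: set MRS = p_c/p_t = 9/18 = 0.5.
So (t − 5)/(c − 4) = 0.5, i.e. (t − 5) = 0.5·(c − 4).
Rewrite the budget in excess-of-subsistence terms: 9·(c − 4) + 18·(t − 5) = 306 − 9·4 − 18·5 = 180.
Substituting, 18·(c − 4) = 180, so c − 4 = 10 and c* = 14.
Then t − 5 = 0.5·10 = 5, so t* = 10.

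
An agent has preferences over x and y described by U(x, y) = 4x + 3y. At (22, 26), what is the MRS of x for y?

MRS = 4/3

MU_x = 4, MU_y = 3, so MRS = 4/3 at every bundle.
At (22, 26): MRS = 4/3.
So at (22, 26) the consumer would give up 4/3 units of y for one more unit of x.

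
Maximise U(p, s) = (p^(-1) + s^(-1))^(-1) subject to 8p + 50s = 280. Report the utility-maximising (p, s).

p* = 10, s* = 4

For CES with ρ = -1, MRS = (s/p)^2.
Tangency: set MRS = p_p/p_s = 8/50 = 4/25.
So (s/p)^2 = 4/25; taking the square root, s/p = 0.4, i.e. s = 0.4·p.
Substitute into the budget 8·p + 50·s = 280: 28·p = 280, so p* = 10 and s* = 0.4·10 = 4.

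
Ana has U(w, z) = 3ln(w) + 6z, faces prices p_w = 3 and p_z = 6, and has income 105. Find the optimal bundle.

w* = 1, z* = 17

MU_w = 3/w, MU_z = 6.
MRS = 3/w ÷ 6.
Tangency: set MRS = p_w/p_z = 3/6 = 0.5.
MRS depends only on w: 0.5/w = 0.5 ⇒ w* = 0.5/0.5 = 1.
From the budget, 6·z = 105 − 3·1 = 102, so z* = 17.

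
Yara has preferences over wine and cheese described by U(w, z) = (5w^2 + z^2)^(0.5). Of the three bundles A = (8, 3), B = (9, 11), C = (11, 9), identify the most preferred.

Bundle C

Evaluate utility at each bundle:
U(A) = 18.138.
U(B) = 22.935.
U(C) = 26.192.
Highest utility is C, so C ≻ B ≻ A.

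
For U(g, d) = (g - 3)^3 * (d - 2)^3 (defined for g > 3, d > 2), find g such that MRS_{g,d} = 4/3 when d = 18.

MU_g = 3·(g−3)^2·(d−2)^3, MU_d = 3·(g−3)^3·(d−2)^2.
MRS = (d−2)/(g−3).
Substitute d = 18: MRS = 16/(g − 3). Setting this equal to 4/3 gives g − 3 = 16/(4/3) = 12, so g = 15.

g = 15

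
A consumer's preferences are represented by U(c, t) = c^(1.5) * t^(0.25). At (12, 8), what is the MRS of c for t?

MRS = 4

MU_c = 1.5·√c·t^(0.25) and MU_t = 0.25·c^(1.5)·t^(-0.75).
MRS = MU_c/MU_t = (6)·t/c.
At (12, 8): MRS = 4.
So at (12, 8) the consumer would give up 4 units of t for one more unit of c.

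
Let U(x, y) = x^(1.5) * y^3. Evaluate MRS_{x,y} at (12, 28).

MRS = 7/6

MU_x = 1.5·√x·y^3 and MU_y = 3·x^(1.5)·y^2.
MRS = MU_x/MU_y = (0.5)·y/x.
At (12, 28): MRS = 7/6.
So at (12, 28) the consumer would give up 7/6 units of y for one more unit of x.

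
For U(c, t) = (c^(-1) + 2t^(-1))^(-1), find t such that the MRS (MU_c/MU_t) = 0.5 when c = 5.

t = 5

For CES with ρ = -1, MRS = (1/2)·(t/c)^2.
Setting (1/2)·(t/5)^2 = 0.5 gives (t/5)^2 = 1, so t/5 = 1 and t = 5.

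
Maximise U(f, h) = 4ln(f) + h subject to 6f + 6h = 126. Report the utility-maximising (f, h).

f* = 4, h* = 17

MU_f = 4/f, MU_h = 1.
MRS = 4/f ÷ 1.
Tangency: set MRS = p_f/p_h = 6/6 = 1.
MRS depends only on f: 4/f = 1 ⇒ f* = 4/1 = 4.
From the budget, 6·h = 126 − 6·4 = 102, so h* = 17.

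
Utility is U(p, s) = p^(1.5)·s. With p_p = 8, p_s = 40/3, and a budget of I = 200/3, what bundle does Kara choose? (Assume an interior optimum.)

MU_p = 1.5·√p·s and MU_s = p^(1.5).
MRS = MU_p/MU_s = (1.5)·s/p.
Tangency: set MRS = p_p/p_s = 8/(40/3) = 0.6.
So (1.5)·s/p = 0.6, i.e. s = 0.4·p.
Substitute into the budget 8·p + (40/3)·s = 200/3: (40/3)·p = 200/3, so p* = 5.
Then s* = 0.4·5 = 2.

p* = 5, s* = 2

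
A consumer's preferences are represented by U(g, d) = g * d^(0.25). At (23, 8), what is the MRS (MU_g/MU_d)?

MRS = 32/23

MU_g = d^(0.25) and MU_d = 0.25·g·d^(-0.75).
MRS = MU_g/MU_d = (4)·d/g.
At (23, 8): MRS = 32/23.
So at (23, 8) the consumer would give up 32/23 units of d for one more unit of g.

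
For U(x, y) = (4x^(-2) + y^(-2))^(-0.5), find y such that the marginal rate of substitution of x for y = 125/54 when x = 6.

y = 5

For CES with ρ = -2, MRS = (4/1)·(y/x)^3.
Setting (4/1)·(y/6)^3 = 125/54 gives (y/6)^3 = 125/216, so y/6 = 5/6 and y = 5.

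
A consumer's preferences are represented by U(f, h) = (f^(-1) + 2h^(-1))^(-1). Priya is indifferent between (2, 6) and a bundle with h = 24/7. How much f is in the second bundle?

U depends on (f, h) only through S = f^(-1) + 2h^(-1), so equal utility means equal S. At (2, 6): S = 5/6.
With h = 24/7: 2·(24/7)^(-1) = 7/12, so f^(-1) = 5/6 − 7/12 = 0.25.
Hence f = 1/0.25 = 4.
Check: U(4, 24/7) = 1.2.

f = 4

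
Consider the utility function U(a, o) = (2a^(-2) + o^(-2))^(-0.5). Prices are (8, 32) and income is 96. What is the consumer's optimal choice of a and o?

For CES with ρ = -2, MRS = (2/1)·(o/a)^3.
Tangency: set MRS = p_a/p_o = 8/32 = 0.25.
So (o/a)^3 = 0.125; taking the cube root, o/a = 0.5, i.e. o = 0.5·a.
Substitute into the budget 8·a + 32·o = 96: 24·a = 96, so a* = 4 and o* = 0.5·4 = 2.

a* = 4, o* = 2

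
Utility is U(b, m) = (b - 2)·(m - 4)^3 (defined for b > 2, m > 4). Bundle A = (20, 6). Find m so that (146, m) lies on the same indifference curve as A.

U(20, 6) = 144.
Set U(146, m) = 144 and solve.
With b = 146: (146 − 2) = 144, so (m − 4)^3 = 144/144 = 1.
Taking the cube root (with m > 4): m − 4 = 1, so m = 5.
Check: U(146, 5) = 144.

m = 5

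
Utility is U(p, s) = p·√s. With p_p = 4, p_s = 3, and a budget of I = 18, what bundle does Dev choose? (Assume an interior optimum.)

MU_p = √s and MU_s = 0.5·p·s^(-0.5).
MRS = MU_p/MU_s = (2)·s/p.
Tangency: set MRS = p_p/p_s = 4/3.
So (2)·s/p = 4/3, i.e. s = (2/3)·p.
Substitute into the budget 4·p + 3·s = 18: 6·p = 18, so p* = 3.
Then s* = (2/3)·3 = 2.

p* = 3, s* = 2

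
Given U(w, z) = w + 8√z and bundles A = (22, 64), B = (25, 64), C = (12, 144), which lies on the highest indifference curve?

Bundle C

Evaluate utility at each bundle:
U(A) = 86.000.
U(B) = 89.000.
U(C) = 108.000.
Highest utility is C, so C ≻ B ≻ A.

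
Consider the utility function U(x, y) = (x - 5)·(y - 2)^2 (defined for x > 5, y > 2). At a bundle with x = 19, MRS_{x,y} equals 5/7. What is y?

MU_x = (y−2)^2, MU_y = 2·(x−5)·(y−2).
MRS = (1/2)·(y−2)/(x−5).
Substitute x = 19: MRS = (y − 2)/28. Setting this equal to 5/7 gives y − 2 = (5/7)·28 = 20, so y = 22.

y = 22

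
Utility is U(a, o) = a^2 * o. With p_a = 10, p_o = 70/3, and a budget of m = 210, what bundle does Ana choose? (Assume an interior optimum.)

MU_a = 2·a·o and MU_o = a^2.
MRS = MU_a/MU_o = (2/1)·o/a.
Tangency: set MRS = p_a/p_o = 10/(70/3) = 3/7.
So (2/1)·o/a = 3/7, i.e. o = (3/14)·a.
Substitute into the budget 10·a + (70/3)·o = 210: 15·a = 210, so a* = 14.
Then o* = (3/14)·14 = 3.

a* = 14, o* = 3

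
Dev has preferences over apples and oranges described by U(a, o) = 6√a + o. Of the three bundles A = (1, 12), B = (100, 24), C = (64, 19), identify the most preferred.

Bundle B

Evaluate utility at each bundle:
U(A) = 18.000.
U(B) = 84.000.
U(C) = 67.000.
Highest utility is B, so B ≻ C ≻ A.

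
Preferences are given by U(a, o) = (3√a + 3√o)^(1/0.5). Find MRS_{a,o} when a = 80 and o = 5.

For CES with ρ = 0.5, MRS = √(o/a).
At (80, 5): MRS = 0.25.
That is, one extra unit of a is worth 0.25 units of o at the margin.

MRS = 0.25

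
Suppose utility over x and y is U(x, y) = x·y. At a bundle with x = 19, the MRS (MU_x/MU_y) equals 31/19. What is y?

y = 31

MU_x = y and MU_y = x.
MRS = MU_x/MU_y = y/x.
Substitute x = 19: MRS = y/19. Setting y/19 = 31/19 gives y = (31/19)·19 = 31.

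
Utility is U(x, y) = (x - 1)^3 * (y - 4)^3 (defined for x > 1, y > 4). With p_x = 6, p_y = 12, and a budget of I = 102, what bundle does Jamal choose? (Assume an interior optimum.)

x* = 5, y* = 6

MU_x = 3·(x−1)^2·(y−4)^3, MU_y = 3·(x−1)^3·(y−4)^2.
MRS = (y−4)/(x−1).
Tangency: set MRS = p_x/p_y = 6/12 = 0.5.
So (y − 4)/(x − 1) = 0.5, i.e. (y − 4) = 0.5·(x − 1).
Rewrite the budget in excess-of-subsistence terms: 6·(x − 1) + 12·(y − 4) = 102 − 6·1 − 12·4 = 48.
Substituting, 12·(x − 1) = 48, so x − 1 = 4 and x* = 5.
Then y − 4 = 0.5·4 = 2, so y* = 6.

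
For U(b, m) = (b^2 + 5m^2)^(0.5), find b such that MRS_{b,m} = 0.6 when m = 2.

b = 6

For CES with ρ = 2, MRS = (1/5)·(m/b)^(-1).
Setting (1/5)·(2/b)^(-1) = 0.6 gives (2/b)^(-1) = 3, so 2/b = 1/3 and b = 6.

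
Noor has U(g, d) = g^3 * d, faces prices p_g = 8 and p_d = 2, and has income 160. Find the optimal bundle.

MU_g = 3·g^2·d and MU_d = g^3.
MRS = MU_g/MU_d = (3/1)·d/g.
Tangency: set MRS = p_g/p_d = 8/2 = 4.
So (3/1)·d/g = 4, i.e. d = (4/3)·g.
Substitute into the budget 8·g + 2·d = 160: (32/3)·g = 160, so g* = 15.
Then d* = (4/3)·15 = 20.

g* = 15, d* = 20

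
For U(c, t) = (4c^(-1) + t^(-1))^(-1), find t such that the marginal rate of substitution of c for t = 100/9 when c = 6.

For CES with ρ = -1, MRS = (4/1)·(t/c)^2.
Setting (4/1)·(t/6)^2 = 100/9 gives (t/6)^2 = 25/9, so t/6 = 5/3 and t = 10.

t = 10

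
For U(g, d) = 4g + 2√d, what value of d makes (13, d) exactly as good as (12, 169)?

U(12, 169) = 74.
Set U(13, d) = 74 and solve.
With g = 13: 2√d = 74 − 4·13 = 22, so √d = 11 and d = 121.
Check: U(13, 121) = 74.

d = 121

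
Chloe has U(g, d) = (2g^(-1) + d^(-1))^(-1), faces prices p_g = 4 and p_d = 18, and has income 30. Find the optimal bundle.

g* = 3, d* = 1

For CES with ρ = -1, MRS = (2/1)·(d/g)^2.
Tangency: set MRS = p_g/p_d = 4/18 = 2/9.
So (d/g)^2 = 1/9; taking the square root, d/g = 1/3, i.e. d = (1/3)·g.
Substitute into the budget 4·g + 18·d = 30: 10·g = 30, so g* = 3 and d* = (1/3)·3 = 1.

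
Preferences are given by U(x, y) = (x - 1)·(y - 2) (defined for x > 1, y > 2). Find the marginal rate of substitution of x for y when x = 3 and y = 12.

MRS = 5

MU_x = (y−2), MU_y = (x−1).
MRS = (y−2)/(x−1).
At (3, 12): MRS = 5.
That is, one extra unit of x is worth 5 units of y at the margin.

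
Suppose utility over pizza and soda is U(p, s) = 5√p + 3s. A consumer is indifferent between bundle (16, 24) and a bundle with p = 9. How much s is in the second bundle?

U(16, 24) = 92.
Set U(9, s) = 92 and solve.
With p = 9: √9 = 3, so 3s = 92 − 5·3 = 77 and s = 77/3.
Check: U(9, 77/3) = 92.

s = 77/3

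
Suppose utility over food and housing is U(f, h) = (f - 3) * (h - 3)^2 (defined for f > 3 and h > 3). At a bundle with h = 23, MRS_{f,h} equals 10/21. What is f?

f = 24

MU_f = (h−3)^2, MU_h = 2·(f−3)·(h−3).
MRS = (1/2)·(h−3)/(f−3).
Substitute h = 23: MRS = 10/(f − 3). Setting this equal to 10/21 gives f − 3 = 10/(10/21) = 21, so f = 24.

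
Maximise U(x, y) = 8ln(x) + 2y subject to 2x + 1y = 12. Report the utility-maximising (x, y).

MU_x = 8/x, MU_y = 2.
MRS = 8/x ÷ 2.
Tangency: set MRS = p_x/p_y = 2/1 = 2.
MRS depends only on x: 4/x = 2 ⇒ x* = 4/2 = 2.
From the budget, 1·y = 12 − 2·2 = 8, so y* = 8.

x* = 2, y* = 8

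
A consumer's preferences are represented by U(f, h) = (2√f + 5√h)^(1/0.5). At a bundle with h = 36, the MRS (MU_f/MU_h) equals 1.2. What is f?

f = 4

For CES with ρ = 0.5, MRS = (2/5)·√(h/f).
Setting (2/5)·√(36/f) = 1.2 gives √(36/f) = 3, so 36/f = 9 and f = 4.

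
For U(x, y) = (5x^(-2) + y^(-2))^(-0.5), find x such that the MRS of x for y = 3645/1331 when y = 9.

x = 11

For CES with ρ = -2, MRS = (5/1)·(y/x)^3.
Setting (5/1)·(9/x)^3 = 3645/1331 gives (9/x)^3 = 729/1331, so 9/x = 9/11 and x = 11.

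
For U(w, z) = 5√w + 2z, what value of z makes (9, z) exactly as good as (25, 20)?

U(25, 20) = 65.
Set U(9, z) = 65 and solve.
With w = 9: √9 = 3, so 2z = 65 − 5·3 = 50 and z = 25.
Check: U(9, 25) = 65.

z = 25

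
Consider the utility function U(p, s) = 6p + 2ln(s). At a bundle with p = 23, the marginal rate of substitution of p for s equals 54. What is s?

MU_p = 6, MU_s = 2/s.
MRS = 6 ÷ (2/s).
MRS depends only on s: 3·s = 54 ⇒ s = 54/3 = 18.

s = 18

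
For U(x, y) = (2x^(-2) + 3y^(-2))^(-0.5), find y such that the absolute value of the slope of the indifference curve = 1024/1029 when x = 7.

y = 8

For CES with ρ = -2, MRS = (2/3)·(y/x)^3.
Setting (2/3)·(y/7)^3 = 1024/1029 gives (y/7)^3 = 512/343, so y/7 = 8/7 and y = 8.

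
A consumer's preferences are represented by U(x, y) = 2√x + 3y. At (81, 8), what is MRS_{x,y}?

MRS = 1/27

MU_x = 2/(2√x), MU_y = 3.
MRS = 2/(2√x) ÷ 3.
At (81, 8): MRS = 1/27.
The indifference curve has slope −1/27 at this bundle.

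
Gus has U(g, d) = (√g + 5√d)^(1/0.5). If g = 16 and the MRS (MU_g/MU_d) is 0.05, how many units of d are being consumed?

d = 1

For CES with ρ = 0.5, MRS = (1/5)·√(d/g).
Setting (1/5)·√(d/16) = 0.05 gives √(d/16) = 0.25, so d/16 = 1/16 and d = 1.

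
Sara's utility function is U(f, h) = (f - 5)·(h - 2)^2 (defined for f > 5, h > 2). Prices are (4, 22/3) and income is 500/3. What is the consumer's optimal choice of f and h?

MU_f = (h−2)^2, MU_h = 2·(f−5)·(h−2).
MRS = (1/2)·(h−2)/(f−5).
Tangency: set MRS = p_f/p_h = 4/(22/3) = 6/11.
So (1/2)·(h − 2)/(f − 5) = 6/11, i.e. (h − 2) = (12/11)·(f − 5).
Rewrite the budget in excess-of-subsistence terms: 4·(f − 5) + (22/3)·(h − 2) = 500/3 − 4·5 − (22/3)·2 = 132.
Substituting, 12·(f − 5) = 132, so f − 5 = 11 and f* = 16.
Then h − 2 = (12/11)·11 = 12, so h* = 14.

f* = 16, h* = 14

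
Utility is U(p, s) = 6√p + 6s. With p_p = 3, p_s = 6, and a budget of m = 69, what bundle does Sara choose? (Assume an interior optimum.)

MU_p = 6/(2√p), MU_s = 6.
MRS = 6/(2√p) ÷ 6.
Tangency: set MRS = p_p/p_s = 3/6 = 0.5.
MRS depends only on p: 0.5/√p = 0.5 ⇒ √p = 0.5/0.5 = 1 ⇒ p* = 1.
From the budget, 6·s = 69 − 3·1 = 66, so s* = 11.

p* = 1, s* = 11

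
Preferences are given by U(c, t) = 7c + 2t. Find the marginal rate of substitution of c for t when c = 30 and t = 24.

MU_c = 7, MU_t = 2, so MRS = 7/2 = 3.5 at every bundle.
At (30, 24): MRS = 3.5.
The indifference curve has slope −3.5 at this bundle.

MRS = 3.5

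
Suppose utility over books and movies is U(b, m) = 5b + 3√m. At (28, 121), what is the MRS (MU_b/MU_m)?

MRS = 110/3

MU_b = 5, MU_m = 3/(2√m).
MRS = 5 ÷ (3/(2√m)).
At (28, 121): MRS = 110/3.
The indifference curve has slope −110/3 at this bundle.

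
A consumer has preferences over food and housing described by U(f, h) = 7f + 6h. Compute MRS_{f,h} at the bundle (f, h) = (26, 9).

MRS = 7/6

MU_f = 7, MU_h = 6, so MRS = 7/6 at every bundle.
At (26, 9): MRS = 7/6.
That is, one extra unit of f is worth 7/6 units of h at the margin.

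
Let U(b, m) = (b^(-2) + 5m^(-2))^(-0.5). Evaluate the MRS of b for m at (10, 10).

For CES with ρ = -2, MRS = (1/5)·(m/b)^3.
At (10, 10): MRS = 0.2.
That is, one extra unit of b is worth 0.2 units of m at the margin.

MRS = 0.2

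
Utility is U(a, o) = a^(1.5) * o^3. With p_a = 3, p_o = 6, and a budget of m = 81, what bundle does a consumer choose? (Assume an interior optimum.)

a* = 9, o* = 9

MU_a = 1.5·√a·o^3 and MU_o = 3·a^(1.5)·o^2.
MRS = MU_a/MU_o = (0.5)·o/a.
Tangency: set MRS = p_a/p_o = 3/6 = 0.5.
So (0.5)·o/a = 0.5, i.e. o = a.
Substitute into the budget 3·a + 6·o = 81: 9·a = 81, so a* = 9.
Then o* = 9.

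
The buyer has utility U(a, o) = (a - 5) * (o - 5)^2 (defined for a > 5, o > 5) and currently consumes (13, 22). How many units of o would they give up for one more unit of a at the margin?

MU_a = (o−5)^2, MU_o = 2·(a−5)·(o−5).
MRS = (1/2)·(o−5)/(a−5).
At (13, 22): MRS = 17/16.
The indifference curve has slope −17/16 at this bundle.

MRS = 17/16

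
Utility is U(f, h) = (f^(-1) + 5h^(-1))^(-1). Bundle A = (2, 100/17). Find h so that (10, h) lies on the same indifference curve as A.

U depends on (f, h) only through S = f^(-1) + 5h^(-1), so equal utility means equal S. At (2, 100/17): S = 1.35.
With f = 10: 10^(-1) = 0.1, so 5h^(-1) = 1.35 − 0.1 = 1.25, i.e. h^(-1) = 0.25.
Hence h = 1/0.25 = 4.
Check: U(10, 4) = 0.7407.

h = 4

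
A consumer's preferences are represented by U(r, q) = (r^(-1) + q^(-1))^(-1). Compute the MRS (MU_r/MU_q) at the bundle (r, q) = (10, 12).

For CES with ρ = -1, MRS = (q/r)^2.
At (10, 12): MRS = 36/25.
That is, one extra unit of r is worth 36/25 units of q at the margin.

MRS = 36/25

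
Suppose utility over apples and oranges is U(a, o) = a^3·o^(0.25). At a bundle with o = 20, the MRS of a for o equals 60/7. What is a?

a = 28

MU_a = 3·a^2·o^(0.25) and MU_o = 0.25·a^3·o^(-0.75).
MRS = MU_a/MU_o = (12)·o/a.
Substitute o = 20: MRS = 240/a. Setting 240/a = 60/7 gives a = 240/(60/7) = 28.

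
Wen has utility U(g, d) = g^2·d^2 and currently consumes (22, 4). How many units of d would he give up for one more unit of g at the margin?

MU_g = 2·g·d^2 and MU_d = 2·g^2·d.
MRS = MU_g/MU_d = d/g.
At (22, 4): MRS = 2/11.
The indifference curve has slope −2/11 at this bundle.

MRS = 2/11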